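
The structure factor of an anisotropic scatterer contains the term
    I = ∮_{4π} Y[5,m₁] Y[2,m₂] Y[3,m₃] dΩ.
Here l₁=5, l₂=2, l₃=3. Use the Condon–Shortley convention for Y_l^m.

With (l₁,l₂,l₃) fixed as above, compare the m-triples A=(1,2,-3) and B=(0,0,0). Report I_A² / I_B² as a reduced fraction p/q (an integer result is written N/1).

l's match ⇒ only the (l;m) 3-j factors differ between A and B.
A: triangle coeff Δ(5,2,3) = 1/2310; Σ_t [4,4]: t=4:+1/17280 = 1/17280; (3j)²=1/2310 [(5 2 3; 1 2 -3)], sign=+1
B: triangle coeff Δ(5,2,3) = 1/2310; Σ_t [2,2]: t=2:+1/144 = 1/144; (3j)²=10/231 [(5 2 3; 0 0 0)], sign=-1
I_A²/I_B² = (1/2310)/(10/231) = 1/100

1/100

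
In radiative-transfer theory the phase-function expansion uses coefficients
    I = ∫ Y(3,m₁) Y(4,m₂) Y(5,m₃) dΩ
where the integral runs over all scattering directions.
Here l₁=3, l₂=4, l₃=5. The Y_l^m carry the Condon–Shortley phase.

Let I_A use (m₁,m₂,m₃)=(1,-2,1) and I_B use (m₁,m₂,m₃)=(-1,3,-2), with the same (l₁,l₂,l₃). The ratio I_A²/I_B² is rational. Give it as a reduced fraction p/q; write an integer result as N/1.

1849/4802

Shared (l₁,l₂,l₃)=(3,4,5): N and (l;000)² cancel in I_A²/I_B².
A: Δ = 2!·4!·6!/13! = 1/180180; Racah Σ t=0..2: t=0:+1/384 t=1:−1/720 t=2:+1/34560 = 43/34560; ⇒ 3j(3 4 5; 1 -2 1)² = 1849/180180, sgn +1
B: Δ = 2!·4!·6!/13! = 1/180180; Racah Σ t=1..2: t=1:−1/4320 t=2:+1/960 = 7/8640; ⇒ 3j(3 4 5; -1 3 -2)² = 343/12870, sgn -1
I_A²/I_B² = (1849/180180)/(343/12870) = 1849/4802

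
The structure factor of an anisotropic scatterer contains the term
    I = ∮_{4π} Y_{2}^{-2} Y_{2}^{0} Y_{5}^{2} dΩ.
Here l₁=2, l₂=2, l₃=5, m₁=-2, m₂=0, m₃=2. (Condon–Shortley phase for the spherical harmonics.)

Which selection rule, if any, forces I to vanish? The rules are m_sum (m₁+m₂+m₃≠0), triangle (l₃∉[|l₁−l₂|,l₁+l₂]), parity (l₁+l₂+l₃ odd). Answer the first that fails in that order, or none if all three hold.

triangle

azimuthal sum: -2 + 0 + 2 = 0  ✓
0 ≤ 5 ≤ 4 (triangle on l)  ✗
L = 2 + 2 + 5 = 9 (odd)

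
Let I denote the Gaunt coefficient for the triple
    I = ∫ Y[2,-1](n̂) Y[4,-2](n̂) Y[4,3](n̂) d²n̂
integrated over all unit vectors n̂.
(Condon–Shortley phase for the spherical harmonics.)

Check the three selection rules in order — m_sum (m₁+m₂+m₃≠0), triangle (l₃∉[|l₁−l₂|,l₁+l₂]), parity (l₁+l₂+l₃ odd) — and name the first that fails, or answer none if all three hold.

m₁+m₂+m₃ = -1 − 2 + 3 = 0  ✓
triangle: |2−4|=2 ≤ l₃=4 ≤ 2+4=6  ✓
parity: l₁+l₂+l₃ = 10 is even  ✓

none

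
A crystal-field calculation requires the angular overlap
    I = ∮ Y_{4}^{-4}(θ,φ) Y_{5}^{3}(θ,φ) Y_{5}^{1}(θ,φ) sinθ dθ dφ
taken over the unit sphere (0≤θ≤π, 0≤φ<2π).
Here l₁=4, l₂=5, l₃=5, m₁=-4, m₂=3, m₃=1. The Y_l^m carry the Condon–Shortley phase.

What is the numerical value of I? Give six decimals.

-0.168084

Checks pass: Σm=0; 14 even; l₃=5∈[1,9].
(2·4+1)(2·5+1)(2·5+1) = 1089
Δ: 4! 4! 6! / 15! → 1/3153150
sum: t=0:+1/69120 t=1:−1/1728 t=2:+1/576 t=3:−1/1728 t=4:+1/69120 = 7/11520
3j²(4 5 5; 0 0 0) = Δ·Π!·Σ² = 2/143  (sign -1)
sum: t=4:+1/27648 = 1/27648
3j²(4 5 5; -4 3 1) = Δ·Π!·Σ² = 10/429  (sign +1)
combine: 4πI² = 1089·2/143·10/429 = 60/169
take √, sign -1: I = -0.16808437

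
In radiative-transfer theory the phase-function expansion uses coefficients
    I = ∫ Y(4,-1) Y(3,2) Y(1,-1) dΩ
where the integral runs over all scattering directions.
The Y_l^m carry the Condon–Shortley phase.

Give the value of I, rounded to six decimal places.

m-sum 0 ✓  L=8 even ✓  1≤1≤7 ✓
Π(2lᵢ+1) = 9×7×3 = 189
triangle coeff Δ(4,3,1) = 1/252
Σ_t [3,3]: t=3:−1/36 = -1/36
(3j)²=4/63 [(4 3 1; 0 0 0)], sign=+1
Σ_t [5,5]: t=5:−1/240 = -1/240
(3j)²=1/84 [(4 3 1; -1 2 -1)], sign=-1
⇒ 4πI² = 1/7
I = (-1)√(1/7/(4π)) = -0.10662181

-0.106622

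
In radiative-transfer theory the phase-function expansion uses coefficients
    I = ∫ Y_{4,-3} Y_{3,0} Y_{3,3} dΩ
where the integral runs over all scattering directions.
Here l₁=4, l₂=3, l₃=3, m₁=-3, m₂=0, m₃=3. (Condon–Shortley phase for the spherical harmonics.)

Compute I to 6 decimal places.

Checks pass: Σm=0; 10 even; l₃=3∈[1,7].
(2·4+1)(2·3+1)(2·3+1) = 441
Δ: 4! 4! 2! / 11! → 1/34650
sum: t=1:−1/72 t=2:+1/16 t=3:−1/72 = 5/144
3j²(4 3 3; 0 0 0) = Δ·Π!·Σ² = 2/77  (sign -1)
sum: t=3:−1/288 = -1/288
3j²(4 3 3; -3 0 3) = Δ·Π!·Σ² = 1/22  (sign -1)
combine: 4πI² = 441·2/77·1/22 = 63/121
take √, sign +1: I = 0.20355073

0.203551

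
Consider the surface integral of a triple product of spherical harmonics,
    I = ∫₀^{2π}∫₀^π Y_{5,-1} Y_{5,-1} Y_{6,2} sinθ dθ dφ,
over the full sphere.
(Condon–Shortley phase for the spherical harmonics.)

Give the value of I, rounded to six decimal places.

0.125759

Rules hold: Σm=0, L=16 even, 0≤6≤10.
N = 11·11·13 = 1573
Δ = 4!·6!·6!/17! = 1/28588560
Racah Σ t=0..4: t=0:+1/345600 t=1:−1/13824 t=2:+1/5184 t=3:−1/13824 t=4:+1/345600 = 7/129600
⇒ 3j(5 5 6; 0 0 0)² = 80/7293, sgn +1
Racah Σ t=0..4: t=0:+1/829440 t=1:−1/25920 t=2:+1/9216 t=3:−1/25920 t=4:+1/829440 = 7/207360
⇒ 3j(5 5 6; -1 -1 2)² = 28/2431, sgn +1
4πI² = N·(3j₀)²·(3jₘ)² = 2240/11271
I = +1·√(0.19874/4π) = 0.12575865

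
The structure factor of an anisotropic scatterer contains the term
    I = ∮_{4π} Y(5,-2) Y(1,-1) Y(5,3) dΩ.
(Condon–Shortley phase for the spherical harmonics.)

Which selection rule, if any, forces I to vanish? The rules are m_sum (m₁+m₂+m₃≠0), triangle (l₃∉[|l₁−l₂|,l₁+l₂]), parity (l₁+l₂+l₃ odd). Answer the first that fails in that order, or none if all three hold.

parity

azimuthal sum: -2 − 1 + 3 = 0  ✓
4 ≤ 5 ≤ 6 (triangle on l)  ✓
L = 5 + 1 + 5 = 11 (odd)  ✗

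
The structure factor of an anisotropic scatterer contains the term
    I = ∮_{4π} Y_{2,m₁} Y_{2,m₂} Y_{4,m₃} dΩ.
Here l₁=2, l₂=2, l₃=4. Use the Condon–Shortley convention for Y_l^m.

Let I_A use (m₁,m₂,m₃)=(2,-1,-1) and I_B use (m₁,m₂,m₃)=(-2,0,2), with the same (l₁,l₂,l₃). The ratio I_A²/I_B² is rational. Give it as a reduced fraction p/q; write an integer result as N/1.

1/3

Same 2,2,4: normalisation and zero-m 3j drop out of the ratio.
A: Δ: 0! 4! 4! / 9! → 1/630; sum: t=0:+1/144 = 1/144; 3j²(2 2 4; 2 -1 -1) = Δ·Π!·Σ² = 1/126  (sign -1)
B: Δ: 0! 4! 4! / 9! → 1/630; sum: t=0:+1/96 = 1/96; 3j²(2 2 4; -2 0 2) = Δ·Π!·Σ² = 1/42  (sign +1)
I_A²/I_B² = (1/126)/(1/42) = 1/3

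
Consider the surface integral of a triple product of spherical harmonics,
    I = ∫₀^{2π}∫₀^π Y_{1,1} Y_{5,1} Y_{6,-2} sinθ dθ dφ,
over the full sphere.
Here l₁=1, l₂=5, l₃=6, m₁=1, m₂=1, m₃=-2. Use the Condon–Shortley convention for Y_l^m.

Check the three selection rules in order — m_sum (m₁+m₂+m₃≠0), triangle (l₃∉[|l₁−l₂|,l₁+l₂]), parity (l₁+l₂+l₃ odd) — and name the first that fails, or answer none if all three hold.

none

m₁+m₂+m₃ = 1 + 1 − 2 = 0  ✓
triangle: |1−5|=4 ≤ l₃=6 ≤ 1+5=6  ✓
parity: l₁+l₂+l₃ = 12 is even  ✓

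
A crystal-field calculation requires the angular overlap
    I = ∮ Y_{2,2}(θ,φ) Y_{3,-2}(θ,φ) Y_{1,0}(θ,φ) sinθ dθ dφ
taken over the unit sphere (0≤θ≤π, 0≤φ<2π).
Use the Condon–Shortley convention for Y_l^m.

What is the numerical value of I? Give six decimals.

0.184674

m-sum 0 ✓  L=6 even ✓  1≤1≤5 ✓
Π(2lᵢ+1) = 5×7×3 = 105
triangle coeff Δ(2,3,1) = 1/105
Σ_t [2,2]: t=2:+1/4 = 1/4
(3j)²=3/35 [(2 3 1; 0 0 0)], sign=-1
Σ_t [0,0]: t=0:+1/24 = 1/24
(3j)²=1/21 [(2 3 1; 2 -2 0)], sign=-1
⇒ 4πI² = 3/7
I = (+1)√(3/7/(4π)) = 0.18467439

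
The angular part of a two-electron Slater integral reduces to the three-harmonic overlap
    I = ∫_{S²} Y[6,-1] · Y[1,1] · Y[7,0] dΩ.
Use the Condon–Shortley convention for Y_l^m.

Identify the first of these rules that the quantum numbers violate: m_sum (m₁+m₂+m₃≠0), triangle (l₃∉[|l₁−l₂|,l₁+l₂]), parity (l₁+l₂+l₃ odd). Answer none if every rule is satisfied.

none

m₁+m₂+m₃ = -1 + 1 + 0 = 0  ✓
triangle: |6−1|=5 ≤ l₃=7 ≤ 6+1=7  ✓
parity: l₁+l₂+l₃ = 14 is even  ✓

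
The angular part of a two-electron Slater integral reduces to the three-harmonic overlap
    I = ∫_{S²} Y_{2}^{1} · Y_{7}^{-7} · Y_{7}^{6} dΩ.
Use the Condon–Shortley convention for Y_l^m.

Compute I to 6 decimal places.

-0.170036

Rules hold: Σm=0, L=16 even, 5≤7≤9.
N = 5·15·15 = 1125
Δ = 2!·2!·12!/17! = 1/185640
Racah Σ t=0..2: t=0:+1/2419200 t=1:−1/518400 t=2:+1/2419200 = -1/907200
⇒ 3j(2 7 7; 0 0 0)² = 56/3315, sgn +1
Racah Σ t=0..0: t=0:+1/958003200 = 1/958003200
⇒ 3j(2 7 7; 1 -7 6)² = 13/680, sgn -1
4πI² = N·(3j₀)²·(3jₘ)² = 105/289
I = -1·√(0.363322/4π) = -0.17003597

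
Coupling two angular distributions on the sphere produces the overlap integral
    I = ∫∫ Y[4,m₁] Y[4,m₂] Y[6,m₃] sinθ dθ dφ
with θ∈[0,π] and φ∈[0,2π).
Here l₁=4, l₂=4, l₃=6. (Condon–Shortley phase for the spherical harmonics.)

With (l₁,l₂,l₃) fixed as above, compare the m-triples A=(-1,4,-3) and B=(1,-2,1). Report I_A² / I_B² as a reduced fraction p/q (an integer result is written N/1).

Same 4,4,6: normalisation and zero-m 3j drop out of the ratio.
A: Δ: 2! 6! 6! / 15! → 1/1261260; sum: t=2:+1/51840 = 1/51840; 3j²(4 4 6; -1 4 -3) = Δ·Π!·Σ² = 8/429  (sign -1)
B: Δ: 2! 6! 6! / 15! → 1/1261260; sum: t=0:+1/3456 t=1:−1/5760 t=2:+1/172800 = 7/57600; 3j²(4 4 6; 1 -2 1) = Δ·Π!·Σ² = 21/2860  (sign -1)
I_A²/I_B² = (8/429)/(21/2860) = 160/63

160/63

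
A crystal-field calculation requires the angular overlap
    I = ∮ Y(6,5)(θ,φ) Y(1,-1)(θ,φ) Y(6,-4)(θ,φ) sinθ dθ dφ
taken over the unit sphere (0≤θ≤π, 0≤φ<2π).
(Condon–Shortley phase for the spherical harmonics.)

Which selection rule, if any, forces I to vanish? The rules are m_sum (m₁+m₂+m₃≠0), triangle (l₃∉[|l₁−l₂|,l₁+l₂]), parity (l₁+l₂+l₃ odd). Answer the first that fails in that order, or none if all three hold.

m₁+m₂+m₃ = 5 − 1 − 4 = 0  ✓
triangle: |6−1|=5 ≤ l₃=6 ≤ 6+1=7  ✓
parity: l₁+l₂+l₃ = 13 is odd  ✗

parity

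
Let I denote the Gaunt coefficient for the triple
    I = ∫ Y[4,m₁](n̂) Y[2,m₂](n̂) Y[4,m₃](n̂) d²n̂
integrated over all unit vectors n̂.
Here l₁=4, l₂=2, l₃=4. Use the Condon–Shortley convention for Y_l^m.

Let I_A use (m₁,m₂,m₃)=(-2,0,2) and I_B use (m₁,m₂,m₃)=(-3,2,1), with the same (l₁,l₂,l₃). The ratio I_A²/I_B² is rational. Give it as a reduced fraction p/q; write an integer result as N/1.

l's match ⇒ only the (l;m) 3-j factors differ between A and B.
A: triangle coeff Δ(4,2,4) = 1/13860; Σ_t [0,2]: t=0:+1/2880 t=1:−1/120 t=2:+1/192 = -1/360; (3j)²=16/3465 [(4 2 4; -2 0 2)], sign=-1
B: triangle coeff Δ(4,2,4) = 1/13860; Σ_t [2,2]: t=2:+1/480 = 1/480; (3j)²=3/110 [(4 2 4; -3 2 1)], sign=-1
I_A²/I_B² = (16/3465)/(3/110) = 32/189

32/189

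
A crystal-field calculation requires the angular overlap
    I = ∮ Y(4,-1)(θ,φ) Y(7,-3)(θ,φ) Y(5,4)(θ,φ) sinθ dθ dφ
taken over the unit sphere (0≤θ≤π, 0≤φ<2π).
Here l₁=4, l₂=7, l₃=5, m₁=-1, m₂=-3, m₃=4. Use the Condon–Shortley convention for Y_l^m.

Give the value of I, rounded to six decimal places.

m-sum 0 ✓  L=16 even ✓  3≤5≤11 ✓
Π(2lᵢ+1) = 9×15×11 = 1485
triangle coeff Δ(4,7,5) = 1/6126120
Σ_t [2,4]: t=2:+1/69120 t=3:−1/20736 t=4:+1/69120 = -1/51840
(3j)²=280/21879 [(4 7 5; 0 0 0)], sign=+1
Σ_t [3,4]: t=3:−1/362880 t=4:+1/1935360 = -13/5806080
(3j)²=195/10472 [(4 7 5; -1 -3 4)], sign=+1
⇒ 4πI² = 1125/3179
I = (+1)√(1125/3179/(4π)) = 0.16781318

0.167813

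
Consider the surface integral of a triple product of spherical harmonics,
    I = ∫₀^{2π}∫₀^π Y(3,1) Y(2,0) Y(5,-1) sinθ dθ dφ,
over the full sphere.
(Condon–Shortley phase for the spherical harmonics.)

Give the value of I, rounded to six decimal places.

Checks pass: Σm=0; 10 even; l₃=5∈[1,5].
(2·3+1)(2·2+1)(2·5+1) = 385
Δ: 0! 6! 4! / 11! → 1/2310
sum: t=0:+1/144 = 1/144
3j²(3 2 5; 0 0 0) = Δ·Π!·Σ² = 10/231  (sign -1)
sum: t=0:+1/192 = 1/192
3j²(3 2 5; 1 0 -1) = Δ·Π!·Σ² = 3/77  (sign +1)
combine: 4πI² = 385·10/231·3/77 = 50/77
take √, sign -1: I = -0.22731846

-0.227318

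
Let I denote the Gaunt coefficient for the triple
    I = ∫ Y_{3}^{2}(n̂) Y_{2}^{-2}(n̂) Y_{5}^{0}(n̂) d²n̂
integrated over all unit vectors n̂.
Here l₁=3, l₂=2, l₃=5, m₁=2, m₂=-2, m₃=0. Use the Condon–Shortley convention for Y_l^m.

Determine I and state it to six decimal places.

0.053579

Checks pass: Σm=0; 10 even; l₃=5∈[1,5].
(2·3+1)(2·2+1)(2·5+1) = 385
Δ: 0! 6! 4! / 11! → 1/2310
sum: t=0:+1/144 = 1/144
3j²(3 2 5; 0 0 0) = Δ·Π!·Σ² = 10/231  (sign -1)
sum: t=0:+1/2880 = 1/2880
3j²(3 2 5; 2 -2 0) = Δ·Π!·Σ² = 1/462  (sign -1)
combine: 4πI² = 385·10/231·1/462 = 25/693
take √, sign +1: I = 0.05357948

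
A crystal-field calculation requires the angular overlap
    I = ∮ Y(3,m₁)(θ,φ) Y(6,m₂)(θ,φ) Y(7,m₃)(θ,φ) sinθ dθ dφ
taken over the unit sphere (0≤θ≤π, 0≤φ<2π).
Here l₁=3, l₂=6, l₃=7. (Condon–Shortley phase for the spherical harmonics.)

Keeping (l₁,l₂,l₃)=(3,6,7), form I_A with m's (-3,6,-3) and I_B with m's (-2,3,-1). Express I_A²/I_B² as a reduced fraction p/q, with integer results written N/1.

22/845

l's match ⇒ only the (l;m) 3-j factors differ between A and B.
A: triangle coeff Δ(3,6,7) = 1/2042040; Σ_t [2,2]: t=2:+1/174182400 = 1/174182400; (3j)²=3/6188 [(3 6 7; -3 6 -3)], sign=+1
B: triangle coeff Δ(3,6,7) = 1/2042040; Σ_t [1,2]: t=1:−1/1935360 t=2:+1/362880 = 13/5806080; (3j)²=195/10472 [(3 6 7; -2 3 -1)], sign=+1
I_A²/I_B² = (3/6188)/(195/10472) = 22/845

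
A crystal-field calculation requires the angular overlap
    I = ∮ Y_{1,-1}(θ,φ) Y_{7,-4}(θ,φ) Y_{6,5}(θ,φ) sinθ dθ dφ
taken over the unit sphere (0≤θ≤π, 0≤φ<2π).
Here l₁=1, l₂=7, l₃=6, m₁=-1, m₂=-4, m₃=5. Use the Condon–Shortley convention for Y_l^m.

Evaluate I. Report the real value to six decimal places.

0.060604

m-sum 0 ✓  L=14 even ✓  6≤6≤8 ✓
Π(2lᵢ+1) = 3×15×13 = 585
triangle coeff Δ(1,7,6) = 1/1365
Σ_t [1,1]: t=1:−1/518400 = -1/518400
(3j)²=7/195 [(1 7 6; 0 0 0)], sign=-1
Σ_t [2,2]: t=2:+1/79833600 = 1/79833600
(3j)²=1/455 [(1 7 6; -1 -4 5)], sign=-1
⇒ 4πI² = 3/65
I = (+1)√(3/65/(4π)) = 0.06060368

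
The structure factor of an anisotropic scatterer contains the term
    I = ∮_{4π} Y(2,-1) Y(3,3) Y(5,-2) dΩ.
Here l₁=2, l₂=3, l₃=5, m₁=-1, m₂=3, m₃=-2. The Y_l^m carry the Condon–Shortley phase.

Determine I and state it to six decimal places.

Checks pass: Σm=0; 10 even; l₃=5∈[1,5].
(2·2+1)(2·3+1)(2·5+1) = 385
Δ: 0! 4! 6! / 11! → 1/2310
sum: t=0:+1/144 = 1/144
3j²(2 3 5; 0 0 0) = Δ·Π!·Σ² = 10/231  (sign -1)
sum: t=0:+1/4320 = 1/4320
3j²(2 3 5; -1 3 -2) = Δ·Π!·Σ² = 1/330  (sign -1)
combine: 4πI² = 385·10/231·1/330 = 5/99
take √, sign +1: I = 0.06339609

0.063396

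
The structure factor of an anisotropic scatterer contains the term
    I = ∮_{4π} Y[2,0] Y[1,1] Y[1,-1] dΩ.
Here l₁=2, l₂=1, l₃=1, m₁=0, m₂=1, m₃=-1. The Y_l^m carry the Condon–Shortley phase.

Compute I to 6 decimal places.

0.126157

m-sum 0 ✓  L=4 even ✓  1≤1≤3 ✓
Π(2lᵢ+1) = 5×3×3 = 45
triangle coeff Δ(2,1,1) = 1/30
Σ_t [1,1]: t=1:−1/1 = -1/1
(3j)²=2/15 [(2 1 1; 0 0 0)], sign=+1
Σ_t [2,2]: t=2:+1/4 = 1/4
(3j)²=1/30 [(2 1 1; 0 1 -1)], sign=+1
⇒ 4πI² = 1/5
I = (+1)√(1/5/(4π)) = 0.12615663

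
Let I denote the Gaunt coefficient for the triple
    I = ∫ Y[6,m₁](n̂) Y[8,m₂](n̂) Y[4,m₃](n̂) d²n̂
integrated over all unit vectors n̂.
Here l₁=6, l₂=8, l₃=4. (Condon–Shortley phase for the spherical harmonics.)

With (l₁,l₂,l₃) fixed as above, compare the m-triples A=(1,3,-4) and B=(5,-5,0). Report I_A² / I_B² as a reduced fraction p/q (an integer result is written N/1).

12348/17303

Same 6,8,4: normalisation and zero-m 3j drop out of the ratio.
A: Δ: 10! 2! 6! / 19! → 1/23279256; sum: t=5:−1/20736000 = -1/20736000; 3j²(6 8 4; 1 3 -4) = Δ·Π!·Σ² = 49/4199  (sign -1)
B: Δ: 10! 2! 6! / 19! → 1/23279256; sum: t=0:+1/130636800 t=1:−1/34836480 = -11/522547200; 3j²(6 8 4; 5 -5 0) = Δ·Π!·Σ² = 1331/81396  (sign -1)
I_A²/I_B² = (49/4199)/(1331/81396) = 12348/17303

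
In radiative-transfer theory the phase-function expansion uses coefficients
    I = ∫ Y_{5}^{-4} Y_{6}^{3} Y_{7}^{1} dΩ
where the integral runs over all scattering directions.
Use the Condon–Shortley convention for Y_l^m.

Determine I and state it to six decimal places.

m-sum 0 ✓  L=18 even ✓  1≤7≤11 ✓
Π(2lᵢ+1) = 11×13×15 = 2145
triangle coeff Δ(5,6,7) = 1/174594420
Σ_t [0,4]: t=0:+1/4147200 t=1:−1/207360 t=2:+1/82944 t=3:−1/207360 t=4:+1/4147200 = 1/345600
(3j)²=420/46189 [(5 6 7; 0 0 0)], sign=-1
Σ_t [3,4]: t=3:−1/6220800 t=4:+1/2073600 = 1/3110400
(3j)²=3136/230945 [(5 6 7; -4 3 1)], sign=+1
⇒ 4πI² = 3951360/14919047
I = (-1)√(3951360/14919047/(4π)) = -0.14517700

-0.145177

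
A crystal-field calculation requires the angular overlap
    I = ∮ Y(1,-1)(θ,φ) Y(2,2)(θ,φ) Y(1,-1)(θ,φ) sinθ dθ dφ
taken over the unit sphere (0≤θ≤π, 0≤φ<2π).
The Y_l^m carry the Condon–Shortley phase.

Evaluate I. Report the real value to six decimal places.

0.309019

Checks pass: Σm=0; 4 even; l₃=1∈[1,3].
(2·1+1)(2·2+1)(2·1+1) = 45
Δ: 2! 0! 2! / 5! → 1/30
sum: t=1:−1/1 = -1/1
3j²(1 2 1; 0 0 0) = Δ·Π!·Σ² = 2/15  (sign +1)
sum: t=2:+1/4 = 1/4
3j²(1 2 1; -1 2 -1) = Δ·Π!·Σ² = 1/5  (sign +1)
combine: 4πI² = 45·2/15·1/5 = 6/5
take √, sign +1: I = 0.30901936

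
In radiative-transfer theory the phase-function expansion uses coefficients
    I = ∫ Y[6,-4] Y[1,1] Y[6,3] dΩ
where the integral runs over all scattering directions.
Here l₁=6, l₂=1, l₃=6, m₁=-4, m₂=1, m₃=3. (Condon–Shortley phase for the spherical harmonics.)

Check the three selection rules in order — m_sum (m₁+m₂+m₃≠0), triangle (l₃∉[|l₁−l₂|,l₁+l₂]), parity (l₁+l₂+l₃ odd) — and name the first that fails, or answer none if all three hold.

azimuthal sum: -4 + 1 + 3 = 0  ✓
5 ≤ 6 ≤ 7 (triangle on l)  ✓
L = 6 + 1 + 6 = 13 (odd)  ✗

parity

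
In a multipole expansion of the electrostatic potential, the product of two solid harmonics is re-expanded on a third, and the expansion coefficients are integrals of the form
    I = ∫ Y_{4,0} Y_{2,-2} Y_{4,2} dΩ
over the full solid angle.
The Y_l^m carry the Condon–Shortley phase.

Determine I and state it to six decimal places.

-0.190365

Checks pass: Σm=0; 10 even; l₃=4∈[2,6].
(2·4+1)(2·2+1)(2·4+1) = 405
Δ: 2! 6! 2! / 11! → 1/13860
sum: t=0:+1/192 t=1:−1/36 t=2:+1/192 = -5/288
3j²(4 2 4; 0 0 0) = Δ·Π!·Σ² = 20/693  (sign -1)
sum: t=0:+1/192 = 1/192
3j²(4 2 4; 0 -2 2) = Δ·Π!·Σ² = 3/77  (sign +1)
combine: 4πI² = 405·20/693·3/77 = 2700/5929
take √, sign -1: I = -0.19036462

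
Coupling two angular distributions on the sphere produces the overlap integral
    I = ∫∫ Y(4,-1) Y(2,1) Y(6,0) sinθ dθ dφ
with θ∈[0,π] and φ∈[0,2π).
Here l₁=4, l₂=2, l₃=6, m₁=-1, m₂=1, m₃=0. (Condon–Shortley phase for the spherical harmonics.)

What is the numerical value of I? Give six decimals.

Rules hold: Σm=0, L=12 even, 2≤6≤6.
N = 9·5·13 = 585
Δ = 0!·8!·4!/13! = 1/6435
Racah Σ t=0..0: t=0:+1/2304 = 1/2304
⇒ 3j(4 2 6; 0 0 0)² = 5/143, sgn +1
Racah Σ t=0..0: t=0:+1/4320 = 1/4320
⇒ 3j(4 2 6; -1 1 0)² = 8/429, sgn +1
4πI² = N·(3j₀)²·(3jₘ)² = 600/1573
I = +1·√(0.381437/4π) = 0.17422334

0.174223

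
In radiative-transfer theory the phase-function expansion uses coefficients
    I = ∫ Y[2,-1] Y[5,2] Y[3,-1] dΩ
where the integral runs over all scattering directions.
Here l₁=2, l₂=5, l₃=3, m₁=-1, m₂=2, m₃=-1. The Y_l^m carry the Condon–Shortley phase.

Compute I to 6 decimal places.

Rules hold: Σm=0, L=10 even, 3≤3≤7.
N = 5·11·7 = 385
Δ = 4!·0!·6!/11! = 1/2310
Racah Σ t=2..2: t=2:+1/144 = 1/144
⇒ 3j(2 5 3; 0 0 0)² = 10/231, sgn -1
Racah Σ t=3..3: t=3:−1/288 = -1/288
⇒ 3j(2 5 3; -1 2 -1)² = 1/22, sgn -1
4πI² = N·(3j₀)²·(3jₘ)² = 25/33
I = +1·√(0.757576/4π) = 0.24553200

0.245532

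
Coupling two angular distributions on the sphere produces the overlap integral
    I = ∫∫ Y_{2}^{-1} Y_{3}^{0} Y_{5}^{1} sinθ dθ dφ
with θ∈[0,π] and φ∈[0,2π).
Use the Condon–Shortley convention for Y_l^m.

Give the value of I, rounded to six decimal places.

Checks pass: Σm=0; 10 even; l₃=5∈[1,5].
(2·2+1)(2·3+1)(2·5+1) = 385
Δ: 0! 4! 6! / 11! → 1/2310
sum: t=0:+1/144 = 1/144
3j²(2 3 5; 0 0 0) = Δ·Π!·Σ² = 10/231  (sign -1)
sum: t=0:+1/216 = 1/216
3j²(2 3 5; -1 0 1) = Δ·Π!·Σ² = 8/231  (sign +1)
combine: 4πI² = 385·10/231·8/231 = 400/693
take √, sign -1: I = -0.21431790

-0.214318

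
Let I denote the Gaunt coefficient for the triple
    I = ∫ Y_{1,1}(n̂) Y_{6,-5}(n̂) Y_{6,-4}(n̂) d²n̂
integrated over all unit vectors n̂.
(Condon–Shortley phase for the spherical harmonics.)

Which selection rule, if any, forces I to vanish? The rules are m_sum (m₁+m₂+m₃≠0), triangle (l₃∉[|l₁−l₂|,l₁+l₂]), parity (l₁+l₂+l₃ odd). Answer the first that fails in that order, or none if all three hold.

m₁+m₂+m₃ = 1 − 5 − 4 = -8  ✗
triangle: |1−6|=5 ≤ l₃=6 ≤ 1+6=7
parity: l₁+l₂+l₃ = 13 is odd

m_sum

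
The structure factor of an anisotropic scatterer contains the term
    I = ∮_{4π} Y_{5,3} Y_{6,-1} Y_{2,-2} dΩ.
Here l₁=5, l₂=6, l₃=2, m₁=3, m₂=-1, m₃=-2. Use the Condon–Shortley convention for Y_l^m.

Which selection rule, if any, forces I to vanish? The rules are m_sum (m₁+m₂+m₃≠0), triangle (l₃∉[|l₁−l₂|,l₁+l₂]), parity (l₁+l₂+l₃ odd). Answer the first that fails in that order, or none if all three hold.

parity

Σmᵢ = 0  ✓
l₃∈[|l₁−l₂|,l₁+l₂]=[1,11], have l₃=2  ✓
Σlᵢ = 13 ⇒ odd  ✗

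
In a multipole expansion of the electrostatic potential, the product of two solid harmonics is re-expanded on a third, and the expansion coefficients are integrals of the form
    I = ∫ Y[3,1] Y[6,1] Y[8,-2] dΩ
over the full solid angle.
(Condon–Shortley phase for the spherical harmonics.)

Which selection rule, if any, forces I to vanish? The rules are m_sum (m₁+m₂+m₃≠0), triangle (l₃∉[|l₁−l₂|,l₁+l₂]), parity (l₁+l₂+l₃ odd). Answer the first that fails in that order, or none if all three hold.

parity

m₁+m₂+m₃ = 1 + 1 − 2 = 0  ✓
triangle: |3−6|=3 ≤ l₃=8 ≤ 3+6=9  ✓
parity: l₁+l₂+l₃ = 17 is odd  ✗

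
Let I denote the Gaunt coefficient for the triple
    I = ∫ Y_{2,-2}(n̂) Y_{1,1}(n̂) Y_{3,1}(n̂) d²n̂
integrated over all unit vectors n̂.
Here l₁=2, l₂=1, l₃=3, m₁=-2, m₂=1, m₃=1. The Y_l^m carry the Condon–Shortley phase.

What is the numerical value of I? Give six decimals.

Rules hold: Σm=0, L=6 even, 1≤3≤3.
N = 5·3·7 = 105
Δ = 0!·4!·2!/7! = 1/105
Racah Σ t=0..0: t=0:+1/4 = 1/4
⇒ 3j(2 1 3; 0 0 0)² = 3/35, sgn -1
Racah Σ t=0..0: t=0:+1/48 = 1/48
⇒ 3j(2 1 3; -2 1 1)² = 1/105, sgn +1
4πI² = N·(3j₀)²·(3jₘ)² = 3/35
I = -1·√(0.0857143/4π) = -0.08258890

-0.082589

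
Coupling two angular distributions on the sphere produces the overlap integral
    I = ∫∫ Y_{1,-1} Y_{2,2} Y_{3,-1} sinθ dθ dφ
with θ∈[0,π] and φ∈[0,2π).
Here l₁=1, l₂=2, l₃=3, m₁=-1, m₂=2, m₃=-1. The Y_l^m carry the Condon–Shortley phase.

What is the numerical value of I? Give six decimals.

Checks pass: Σm=0; 6 even; l₃=3∈[1,3].
(2·1+1)(2·2+1)(2·3+1) = 105
Δ: 0! 2! 4! / 7! → 1/105
sum: t=0:+1/4 = 1/4
3j²(1 2 3; 0 0 0) = Δ·Π!·Σ² = 3/35  (sign -1)
sum: t=0:+1/48 = 1/48
3j²(1 2 3; -1 2 -1) = Δ·Π!·Σ² = 1/105  (sign +1)
combine: 4πI² = 105·3/35·1/105 = 3/35
take √, sign -1: I = -0.08258890

-0.082589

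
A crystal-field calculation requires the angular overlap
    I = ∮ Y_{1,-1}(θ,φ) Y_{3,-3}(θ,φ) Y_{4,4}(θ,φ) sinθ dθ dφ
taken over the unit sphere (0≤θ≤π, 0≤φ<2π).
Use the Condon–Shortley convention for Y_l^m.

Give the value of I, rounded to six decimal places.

Rules hold: Σm=0, L=8 even, 2≤4≤4.
N = 3·7·9 = 189
Δ = 0!·2!·6!/9! = 1/252
Racah Σ t=0..0: t=0:+1/36 = 1/36
⇒ 3j(1 3 4; 0 0 0)² = 4/63, sgn +1
Racah Σ t=0..0: t=0:+1/1440 = 1/1440
⇒ 3j(1 3 4; -1 -3 4)² = 1/9, sgn +1
4πI² = N·(3j₀)²·(3jₘ)² = 4/3
I = +1·√(1.33333/4π) = 0.32573501

0.325735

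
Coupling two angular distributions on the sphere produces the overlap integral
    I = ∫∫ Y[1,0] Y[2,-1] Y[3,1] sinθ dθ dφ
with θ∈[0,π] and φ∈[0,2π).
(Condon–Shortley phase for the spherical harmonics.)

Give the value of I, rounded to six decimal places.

-0.233597

Rules hold: Σm=0, L=6 even, 1≤3≤3.
N = 3·5·7 = 105
Δ = 0!·2!·4!/7! = 1/105
Racah Σ t=0..0: t=0:+1/4 = 1/4
⇒ 3j(1 2 3; 0 0 0)² = 3/35, sgn -1
Racah Σ t=0..0: t=0:+1/6 = 1/6
⇒ 3j(1 2 3; 0 -1 1)² = 8/105, sgn +1
4πI² = N·(3j₀)²·(3jₘ)² = 24/35
I = -1·√(0.685714/4π) = -0.23359668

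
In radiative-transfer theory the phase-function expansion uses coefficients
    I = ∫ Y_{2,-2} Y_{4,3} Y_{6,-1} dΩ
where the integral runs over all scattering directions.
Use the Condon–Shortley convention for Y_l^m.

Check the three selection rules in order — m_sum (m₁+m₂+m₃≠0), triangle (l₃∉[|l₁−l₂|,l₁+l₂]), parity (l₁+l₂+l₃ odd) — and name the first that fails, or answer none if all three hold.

none

Σmᵢ = 0  ✓
l₃∈[|l₁−l₂|,l₁+l₂]=[2,6], have l₃=6  ✓
Σlᵢ = 12 ⇒ even  ✓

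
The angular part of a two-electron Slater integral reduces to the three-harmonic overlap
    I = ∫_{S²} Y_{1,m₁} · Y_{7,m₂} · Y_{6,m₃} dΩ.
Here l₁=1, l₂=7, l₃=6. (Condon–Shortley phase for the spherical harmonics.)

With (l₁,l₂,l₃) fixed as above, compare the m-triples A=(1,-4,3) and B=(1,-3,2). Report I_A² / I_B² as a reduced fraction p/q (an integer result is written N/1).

11/9

Same 1,7,6: normalisation and zero-m 3j drop out of the ratio.
A: Δ: 2! 0! 12! / 15! → 1/1365; sum: t=0:+1/4354560 = 1/4354560; 3j²(1 7 6; 1 -4 3) = Δ·Π!·Σ² = 11/273  (sign -1)
B: Δ: 2! 0! 12! / 15! → 1/1365; sum: t=0:+1/1935360 = 1/1935360; 3j²(1 7 6; 1 -3 2) = Δ·Π!·Σ² = 3/91  (sign +1)
I_A²/I_B² = (11/273)/(3/91) = 11/9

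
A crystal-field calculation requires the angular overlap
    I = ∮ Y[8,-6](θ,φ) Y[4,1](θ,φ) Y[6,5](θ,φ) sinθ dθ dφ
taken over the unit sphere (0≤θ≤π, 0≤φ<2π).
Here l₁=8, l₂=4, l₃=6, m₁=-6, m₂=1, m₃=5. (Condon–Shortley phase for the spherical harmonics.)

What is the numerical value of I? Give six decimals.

-0.110696

Checks pass: Σm=0; 18 even; l₃=6∈[4,12].
(2·8+1)(2·4+1)(2·6+1) = 1989
Δ: 6! 10! 2! / 19! → 1/23279256
sum: t=2:+1/1658880 t=3:−1/518400 t=4:+1/1658880 = -1/1382400
3j²(8 4 6; 0 0 0) = Δ·Π!·Σ² = 504/46189  (sign -1)
sum: t=4:+1/174182400 t=5:−1/87091200 = -1/174182400
3j²(8 4 6; -6 1 5) = Δ·Π!·Σ² = 55/7752  (sign +1)
combine: 4πI² = 1989·504/46189·55/7752 = 945/6137
take √, sign -1: I = -0.11069625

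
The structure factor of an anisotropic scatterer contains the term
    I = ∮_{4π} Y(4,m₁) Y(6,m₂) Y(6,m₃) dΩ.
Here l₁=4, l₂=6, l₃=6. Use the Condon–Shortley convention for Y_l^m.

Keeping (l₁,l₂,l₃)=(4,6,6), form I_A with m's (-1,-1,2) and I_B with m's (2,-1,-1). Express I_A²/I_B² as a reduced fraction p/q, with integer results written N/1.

2809/3920

l's match ⇒ only the (l;m) 3-j factors differ between A and B.
A: triangle coeff Δ(4,6,6) = 1/15315300; Σ_t [1,4]: t=1:−1/82944 t=2:+1/17280 t=3:−1/34560 t=4:+1/725760 = 53/2903040; (3j)²=2809/306306 [(4 6 6; -1 -1 2)], sign=+1
B: triangle coeff Δ(4,6,6) = 1/15315300; Σ_t [0,2]: t=0:+1/69120 t=1:−1/20736 t=2:+1/69120 = -1/51840; (3j)²=280/21879 [(4 6 6; 2 -1 -1)], sign=+1
I_A²/I_B² = (2809/306306)/(280/21879) = 2809/3920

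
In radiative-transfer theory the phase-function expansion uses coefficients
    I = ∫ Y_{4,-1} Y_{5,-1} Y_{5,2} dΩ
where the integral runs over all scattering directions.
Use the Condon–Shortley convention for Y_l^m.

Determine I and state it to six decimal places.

0.128377

m-sum 0 ✓  L=14 even ✓  1≤5≤9 ✓
Π(2lᵢ+1) = 9×11×11 = 1089
triangle coeff Δ(4,5,5) = 1/3153150
Σ_t [0,4]: t=0:+1/69120 t=1:−1/1728 t=2:+1/576 t=3:−1/1728 t=4:+1/69120 = 7/11520
(3j)²=2/143 [(4 5 5; 0 0 0)], sign=-1
Σ_t [1,4]: t=1:−1/5184 t=2:+1/1152 t=3:−1/2880 t=4:+1/103680 = 7/20736
(3j)²=35/2574 [(4 5 5; -1 -1 2)], sign=-1
⇒ 4πI² = 35/169
I = (+1)√(35/169/(4π)) = 0.12837656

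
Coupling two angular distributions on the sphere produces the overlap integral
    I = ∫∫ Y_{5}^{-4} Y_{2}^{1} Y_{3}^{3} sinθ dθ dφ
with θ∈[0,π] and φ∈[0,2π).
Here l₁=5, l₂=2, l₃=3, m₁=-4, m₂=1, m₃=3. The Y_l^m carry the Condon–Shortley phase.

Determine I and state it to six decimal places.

Checks pass: Σm=0; 10 even; l₃=3∈[3,7].
(2·5+1)(2·2+1)(2·3+1) = 385
Δ: 4! 6! 0! / 11! → 1/2310
sum: t=2:+1/144 = 1/144
3j²(5 2 3; 0 0 0) = Δ·Π!·Σ² = 10/231  (sign -1)
sum: t=3:−1/4320 = -1/4320
3j²(5 2 3; -4 1 3) = Δ·Π!·Σ² = 2/55  (sign -1)
combine: 4πI² = 385·10/231·2/55 = 20/33
take √, sign +1: I = 0.21961050

0.219610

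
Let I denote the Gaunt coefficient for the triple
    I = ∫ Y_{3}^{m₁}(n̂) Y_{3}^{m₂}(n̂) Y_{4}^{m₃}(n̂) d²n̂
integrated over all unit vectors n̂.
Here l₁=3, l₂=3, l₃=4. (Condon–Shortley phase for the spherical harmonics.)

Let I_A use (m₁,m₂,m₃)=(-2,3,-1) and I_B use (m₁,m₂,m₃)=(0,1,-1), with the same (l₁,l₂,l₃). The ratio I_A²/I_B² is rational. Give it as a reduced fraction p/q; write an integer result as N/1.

Same 3,3,4: normalisation and zero-m 3j drop out of the ratio.
A: Δ: 2! 4! 4! / 11! → 1/34650; sum: t=2:+1/288 = 1/288; 3j²(3 3 4; -2 3 -1) = Δ·Π!·Σ² = 5/231  (sign -1)
B: Δ: 2! 4! 4! / 11! → 1/34650; sum: t=0:+1/288 t=1:−1/24 t=2:+1/48 = -5/288; 3j²(3 3 4; 0 1 -1) = Δ·Π!·Σ² = 5/462  (sign +1)
I_A²/I_B² = (5/231)/(5/462) = 2/1

2/1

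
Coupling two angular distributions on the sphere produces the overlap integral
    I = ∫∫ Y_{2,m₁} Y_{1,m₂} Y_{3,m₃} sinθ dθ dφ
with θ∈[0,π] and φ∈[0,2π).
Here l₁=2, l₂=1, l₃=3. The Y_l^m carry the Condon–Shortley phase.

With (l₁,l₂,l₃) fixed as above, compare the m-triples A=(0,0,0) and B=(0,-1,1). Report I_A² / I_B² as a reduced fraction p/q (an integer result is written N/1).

3/2

l's match ⇒ only the (l;m) 3-j factors differ between A and B.
A: triangle coeff Δ(2,1,3) = 1/105; Σ_t [0,0]: t=0:+1/4 = 1/4; (3j)²=3/35 [(2 1 3; 0 0 0)], sign=-1
B: triangle coeff Δ(2,1,3) = 1/105; Σ_t [0,0]: t=0:+1/8 = 1/8; (3j)²=2/35 [(2 1 3; 0 -1 1)], sign=+1
I_A²/I_B² = (3/35)/(2/35) = 3/2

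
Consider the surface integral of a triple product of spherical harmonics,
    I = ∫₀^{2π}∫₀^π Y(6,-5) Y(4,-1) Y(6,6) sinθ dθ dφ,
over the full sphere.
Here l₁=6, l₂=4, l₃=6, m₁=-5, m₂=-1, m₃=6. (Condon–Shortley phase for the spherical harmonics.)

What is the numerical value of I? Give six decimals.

-0.192803

Rules hold: Σm=0, L=16 even, 2≤6≤10.
N = 13·9·13 = 1521
Δ = 4!·8!·4!/17! = 1/15315300
Racah Σ t=0..4: t=0:+1/829440 t=1:−1/25920 t=2:+1/9216 t=3:−1/25920 t=4:+1/829440 = 7/207360
⇒ 3j(6 4 6; 0 0 0)² = 28/2431, sgn +1
Racah Σ t=3..3: t=3:−1/5806080 = -1/5806080
⇒ 3j(6 4 6; -5 -1 6)² = 165/6188, sgn -1
4πI² = N·(3j₀)²·(3jₘ)² = 135/289
I = -1·√(0.467128/4π) = -0.19280266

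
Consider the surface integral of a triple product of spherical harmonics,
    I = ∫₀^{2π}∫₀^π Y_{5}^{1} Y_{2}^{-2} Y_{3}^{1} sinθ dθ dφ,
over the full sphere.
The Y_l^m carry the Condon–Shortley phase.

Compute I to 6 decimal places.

-0.092802

Rules hold: Σm=0, L=10 even, 3≤3≤7.
N = 11·5·7 = 385
Δ = 4!·6!·0!/11! = 1/2310
Racah Σ t=2..2: t=2:+1/144 = 1/144
⇒ 3j(5 2 3; 0 0 0)² = 10/231, sgn -1
Racah Σ t=0..0: t=0:+1/1152 = 1/1152
⇒ 3j(5 2 3; 1 -2 1)² = 1/154, sgn +1
4πI² = N·(3j₀)²·(3jₘ)² = 25/231
I = -1·√(0.108225/4π) = -0.09280237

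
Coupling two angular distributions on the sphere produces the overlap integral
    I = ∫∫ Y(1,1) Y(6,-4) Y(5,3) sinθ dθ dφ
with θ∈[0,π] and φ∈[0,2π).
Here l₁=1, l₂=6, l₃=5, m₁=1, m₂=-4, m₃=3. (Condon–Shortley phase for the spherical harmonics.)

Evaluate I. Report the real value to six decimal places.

Checks pass: Σm=0; 12 even; l₃=5∈[5,7].
(2·1+1)(2·6+1)(2·5+1) = 429
Δ: 2! 0! 10! / 13! → 1/858
sum: t=1:−1/14400 = -1/14400
3j²(1 6 5; 0 0 0) = Δ·Π!·Σ² = 6/143  (sign +1)
sum: t=0:+1/161280 = 1/161280
3j²(1 6 5; 1 -4 3) = Δ·Π!·Σ² = 15/286  (sign +1)
combine: 4πI² = 429·6/143·15/286 = 135/143
take √, sign +1: I = 0.27409047

0.274090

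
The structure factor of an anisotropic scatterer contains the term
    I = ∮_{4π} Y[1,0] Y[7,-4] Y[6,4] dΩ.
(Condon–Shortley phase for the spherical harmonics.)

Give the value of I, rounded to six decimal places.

0.201000

Checks pass: Σm=0; 14 even; l₃=6∈[6,8].
(2·1+1)(2·7+1)(2·6+1) = 585
Δ: 2! 0! 12! / 15! → 1/1365
sum: t=1:−1/518400 = -1/518400
3j²(1 7 6; 0 0 0) = Δ·Π!·Σ² = 7/195  (sign -1)
sum: t=1:−1/7257600 = -1/7257600
3j²(1 7 6; 0 -4 4) = Δ·Π!·Σ² = 11/455  (sign -1)
combine: 4πI² = 585·7/195·11/455 = 33/65
take √, sign +1: I = 0.20099968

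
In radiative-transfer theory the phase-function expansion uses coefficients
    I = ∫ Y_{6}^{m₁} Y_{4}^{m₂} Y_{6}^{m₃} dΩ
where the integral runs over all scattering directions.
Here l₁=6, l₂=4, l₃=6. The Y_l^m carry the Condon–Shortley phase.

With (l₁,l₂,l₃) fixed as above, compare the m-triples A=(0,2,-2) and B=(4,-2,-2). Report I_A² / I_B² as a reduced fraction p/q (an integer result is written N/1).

Shared (l₁,l₂,l₃)=(6,4,6): N and (l;000)² cancel in I_A²/I_B².
A: Δ = 4!·8!·4!/17! = 1/15315300; Racah Σ t=2..4: t=2:+1/55296 t=3:−1/25920 t=4:+1/138240 = -11/829440; ⇒ 3j(6 4 6; 0 2 -2)² = 11/1326, sgn -1
B: Δ = 4!·8!·4!/17! = 1/15315300; Racah Σ t=0..2: t=0:+1/138240 t=1:−1/181440 t=2:+1/3870720 = 23/11612160; ⇒ 3j(6 4 6; 4 -2 -2)² = 529/204204, sgn +1
I_A²/I_B² = (11/1326)/(529/204204) = 1694/529

1694/529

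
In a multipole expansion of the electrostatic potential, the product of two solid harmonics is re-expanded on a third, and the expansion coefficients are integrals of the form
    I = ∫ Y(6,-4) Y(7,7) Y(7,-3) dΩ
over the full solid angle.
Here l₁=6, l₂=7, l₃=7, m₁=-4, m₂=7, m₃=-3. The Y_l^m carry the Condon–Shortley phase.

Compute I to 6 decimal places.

Rules hold: Σm=0, L=20 even, 1≤7≤13.
N = 13·15·15 = 2925
Δ = 6!·6!·8!/21! = 1/2444321880
Racah Σ t=0..6: t=0:+1/2612736000 t=1:−1/20736000 t=2:+1/1658880 t=3:−1/746496 t=4:+1/1658880 t=5:−1/20736000 t=6:+1/2612736000 = -1/4354560
⇒ 3j(6 7 7; 0 0 0)² = 1000/138567, sgn +1
Racah Σ t=6..6: t=6:+1/1393459200 = 1/1393459200
⇒ 3j(6 7 7; -4 7 -3)² = 15/1292, sgn +1
4πI² = N·(3j₀)²·(3jₘ)² = 281250/1147619
I = +1·√(0.245073/4π) = 0.13965049

0.139650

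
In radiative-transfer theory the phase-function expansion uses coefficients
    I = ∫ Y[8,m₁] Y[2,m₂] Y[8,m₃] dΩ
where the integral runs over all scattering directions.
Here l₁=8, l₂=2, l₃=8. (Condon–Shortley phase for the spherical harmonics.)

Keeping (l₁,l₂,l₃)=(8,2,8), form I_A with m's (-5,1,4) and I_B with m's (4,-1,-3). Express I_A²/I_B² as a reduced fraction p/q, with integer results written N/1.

351/245

Shared (l₁,l₂,l₃)=(8,2,8): N and (l;000)² cancel in I_A²/I_B².
A: Δ = 2!·14!·2!/19! = 1/348840; Racah Σ t=1..2: t=1:−1/1916006400 t=2:+1/479001600 = 1/638668800; ⇒ 3j(8 2 8; -5 1 4)² = 117/6460, sgn +1
B: Δ = 2!·14!·2!/19! = 1/348840; Racah Σ t=0..1: t=0:+1/174182400 t=1:−1/479001600 = 1/273715200; ⇒ 3j(8 2 8; 4 -1 -3)² = 49/3876, sgn -1
I_A²/I_B² = (117/6460)/(49/3876) = 351/245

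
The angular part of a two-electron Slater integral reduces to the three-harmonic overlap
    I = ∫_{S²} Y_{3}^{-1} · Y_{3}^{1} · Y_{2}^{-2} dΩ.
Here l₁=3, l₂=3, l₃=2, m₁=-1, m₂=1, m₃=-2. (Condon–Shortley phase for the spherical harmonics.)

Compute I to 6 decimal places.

m-sum = -1 + 1 − 2 = -2 ≠ 0 ⇒ I = 0

0.000000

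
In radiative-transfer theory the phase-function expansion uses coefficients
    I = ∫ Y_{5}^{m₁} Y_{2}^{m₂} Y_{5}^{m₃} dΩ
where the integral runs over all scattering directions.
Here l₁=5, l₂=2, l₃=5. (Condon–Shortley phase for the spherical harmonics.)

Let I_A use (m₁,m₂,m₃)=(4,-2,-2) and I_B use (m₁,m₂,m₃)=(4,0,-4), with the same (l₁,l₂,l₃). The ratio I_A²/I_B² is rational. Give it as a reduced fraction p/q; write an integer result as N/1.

l's match ⇒ only the (l;m) 3-j factors differ between A and B.
A: triangle coeff Δ(5,2,5) = 1/38610; Σ_t [0,0]: t=0:+1/20160 = 1/20160; (3j)²=12/715 [(5 2 5; 4 -2 -2)], sign=-1
B: triangle coeff Δ(5,2,5) = 1/38610; Σ_t [0,1]: t=0:+1/20160 t=1:−1/40320 = 1/40320; (3j)²=6/715 [(5 2 5; 4 0 -4)], sign=-1
I_A²/I_B² = (12/715)/(6/715) = 2/1

2/1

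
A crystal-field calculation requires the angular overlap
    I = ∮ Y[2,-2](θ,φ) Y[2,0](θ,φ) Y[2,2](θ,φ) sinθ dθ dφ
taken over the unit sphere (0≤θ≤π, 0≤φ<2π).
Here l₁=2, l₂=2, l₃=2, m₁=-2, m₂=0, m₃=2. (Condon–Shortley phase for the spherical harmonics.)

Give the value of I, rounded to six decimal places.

Checks pass: Σm=0; 6 even; l₃=2∈[0,4].
(2·2+1)(2·2+1)(2·2+1) = 125
Δ: 2! 2! 2! / 7! → 1/630
sum: t=0:+1/8 t=1:−1/1 t=2:+1/8 = -3/4
3j²(2 2 2; 0 0 0) = Δ·Π!·Σ² = 2/35  (sign -1)
sum: t=2:+1/8 = 1/8
3j²(2 2 2; -2 0 2) = Δ·Π!·Σ² = 2/35  (sign +1)
combine: 4πI² = 125·2/35·2/35 = 20/49
take √, sign -1: I = -0.18022375

-0.180224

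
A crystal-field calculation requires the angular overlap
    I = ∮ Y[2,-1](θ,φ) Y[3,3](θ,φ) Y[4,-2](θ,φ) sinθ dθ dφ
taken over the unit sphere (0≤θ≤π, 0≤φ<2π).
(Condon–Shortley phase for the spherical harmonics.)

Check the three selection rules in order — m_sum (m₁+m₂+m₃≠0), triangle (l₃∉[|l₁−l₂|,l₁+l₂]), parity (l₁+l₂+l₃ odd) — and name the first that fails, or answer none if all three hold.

m₁+m₂+m₃ = -1 + 3 − 2 = 0  ✓
triangle: |2−3|=1 ≤ l₃=4 ≤ 2+3=5  ✓
parity: l₁+l₂+l₃ = 9 is odd  ✗

parity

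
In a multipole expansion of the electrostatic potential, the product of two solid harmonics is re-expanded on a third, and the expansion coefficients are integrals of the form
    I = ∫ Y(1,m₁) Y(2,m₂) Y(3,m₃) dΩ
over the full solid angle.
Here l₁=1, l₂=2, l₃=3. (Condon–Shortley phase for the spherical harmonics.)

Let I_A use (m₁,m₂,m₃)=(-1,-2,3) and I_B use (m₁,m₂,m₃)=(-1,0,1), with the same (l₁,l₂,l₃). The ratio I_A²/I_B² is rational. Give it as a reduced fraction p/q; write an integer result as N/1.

5/2

Same 1,2,3: normalisation and zero-m 3j drop out of the ratio.
A: Δ: 0! 2! 4! / 7! → 1/105; sum: t=0:+1/48 = 1/48; 3j²(1 2 3; -1 -2 3) = Δ·Π!·Σ² = 1/7  (sign +1)
B: Δ: 0! 2! 4! / 7! → 1/105; sum: t=0:+1/8 = 1/8; 3j²(1 2 3; -1 0 1) = Δ·Π!·Σ² = 2/35  (sign +1)
I_A²/I_B² = (1/7)/(2/35) = 5/2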